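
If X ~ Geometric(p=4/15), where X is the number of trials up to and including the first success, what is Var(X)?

For X ~ Geometric(p=4/15), where X is the number of trials up to and including the first success:
Var(X) = \frac{165}{16}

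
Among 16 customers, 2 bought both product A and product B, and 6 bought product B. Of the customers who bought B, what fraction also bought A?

P(A ∩ B) = 2/16 = 1/8
P(B) = 6/16 = 3/8
P(A|B) = P(A ∩ B) / P(B) = (1/8) / (3/8) = 1/3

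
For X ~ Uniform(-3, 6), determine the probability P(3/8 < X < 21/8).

P(3/8 < X < 21/8) = ∫_{3/8}^{21/8} f(x) dx
where f(x) = \frac{1}{9}
= \frac{1}{4}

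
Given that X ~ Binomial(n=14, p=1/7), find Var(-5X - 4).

For X ~ Binomial(n=14, p=1/7):
Var(X) = \frac{12}{7}
Var(-5X - 4) = (-5)² × Var(X) = 25 × \frac{12}{7} = \frac{300}{7}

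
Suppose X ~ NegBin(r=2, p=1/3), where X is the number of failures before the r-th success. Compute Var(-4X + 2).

For X ~ NegBin(r=2, p=1/3), where X is the number of failures before the r-th success:
Var(X) = 12
Var(-4X + 2) = (-4)² × Var(X) = 16 × 12 = 192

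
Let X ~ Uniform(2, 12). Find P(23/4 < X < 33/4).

P(23/4 < X < 33/4) = ∫_{23/4}^{33/4} f(x) dx
where f(x) = \frac{1}{10}
= \frac{1}{4}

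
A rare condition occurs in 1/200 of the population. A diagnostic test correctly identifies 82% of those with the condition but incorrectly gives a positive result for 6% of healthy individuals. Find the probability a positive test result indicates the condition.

Let D = the rare event, + = positive/flagged.
P(D) = 1/200
P(+|D) = 82/100 = 41/50
P(+|D') = 6/100 = 3/50
P(+) = P(+|D)P(D) + P(+|D')P(D')
     = \frac{41}{50} × \frac{1}{200} + \frac{3}{50} × \frac{199}{200}
     = \frac{319}{5000}
P(D|+) = P(+|D)P(D)/P(+) = \frac{41}{638}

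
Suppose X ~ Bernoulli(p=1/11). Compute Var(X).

For X ~ Bernoulli(p=1/11):
Var(X) = \frac{10}{121}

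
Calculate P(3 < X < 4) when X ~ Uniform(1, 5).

P(3 < X < 4) = ∫_{3}^{4} f(x) dx
where f(x) = \frac{1}{4}
= \frac{1}{4}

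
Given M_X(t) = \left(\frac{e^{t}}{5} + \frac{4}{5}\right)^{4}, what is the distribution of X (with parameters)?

The MGF M(t) = \left(\frac{e^{t}}{5} + \frac{4}{5}\right)^{4} is the standard form for the Binomial distribution.
Comparing with the known MGF formula identifies: Binomial(n=4, p=1/5)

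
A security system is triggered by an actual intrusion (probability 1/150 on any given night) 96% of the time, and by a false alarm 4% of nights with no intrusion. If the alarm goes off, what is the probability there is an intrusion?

Let D = the rare event, + = positive/flagged.
P(D) = 1/150
P(+|D) = 96/100 = 24/25
P(+|D') = 4/100 = 1/25
P(+) = P(+|D)P(D) + P(+|D')P(D')
     = \frac{24}{25} × \frac{1}{150} + \frac{1}{25} × \frac{149}{150}
     = \frac{173}{3750}
P(D|+) = P(+|D)P(D)/P(+) = \frac{24}{173}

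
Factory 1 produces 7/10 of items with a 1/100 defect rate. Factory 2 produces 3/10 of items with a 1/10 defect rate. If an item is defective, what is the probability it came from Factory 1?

Using Bayes' theorem:
P(F1) = 7/10, P(D|F1) = 1/100
P(F2) = 3/10, P(D|F2) = 1/10
P(D) = P(D|F1)P(F1) + P(D|F2)P(F2)
     = \frac{37}{1000}
P(F1|D) = P(D|F1)P(F1) / P(D)
= \frac{7}{37}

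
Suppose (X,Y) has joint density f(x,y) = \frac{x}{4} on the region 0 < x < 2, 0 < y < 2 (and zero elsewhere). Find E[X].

f_X(x) = ∫_0^2 \frac{x}{4} dy = \frac{x}{2}
E[X] = ∫_0^2 x × (\frac{x}{2}) dx = \frac{4}{3}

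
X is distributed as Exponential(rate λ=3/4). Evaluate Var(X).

For X ~ Exponential(rate λ=3/4):
Var(X) = \frac{16}{9}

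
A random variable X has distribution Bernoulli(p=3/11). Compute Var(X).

For X ~ Bernoulli(p=3/11):
Var(X) = \frac{24}{121}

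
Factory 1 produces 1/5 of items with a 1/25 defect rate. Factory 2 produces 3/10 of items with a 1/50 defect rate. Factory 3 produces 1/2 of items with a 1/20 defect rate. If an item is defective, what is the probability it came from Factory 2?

Using Bayes' theorem:
P(F1) = 1/5, P(D|F1) = 1/25
P(F2) = 3/10, P(D|F2) = 1/50
P(F3) = 1/2, P(D|F3) = 1/20
P(D) = P(D|F1)P(F1) + P(D|F2)P(F2) + P(D|F3)P(F3)
     = \frac{39}{1000}
P(F2|D) = P(D|F2)P(F2) / P(D)
= \frac{2}{13}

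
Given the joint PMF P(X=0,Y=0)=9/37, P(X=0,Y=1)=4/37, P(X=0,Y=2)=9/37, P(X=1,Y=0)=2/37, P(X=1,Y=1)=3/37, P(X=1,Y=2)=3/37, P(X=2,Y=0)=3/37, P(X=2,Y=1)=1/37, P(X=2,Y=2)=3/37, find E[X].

First find marginal of X:
P(X=0) = 22/37
P(X=1) = 8/37
P(X=2) = 7/37
E[X] = 0 × 22/37 + 1 × 8/37 + 2 × 7/37 = 22/37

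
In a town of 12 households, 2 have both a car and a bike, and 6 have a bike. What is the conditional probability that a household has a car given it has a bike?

P(A ∩ B) = 2/12 = 1/6
P(B) = 6/12 = 1/2
P(A|B) = P(A ∩ B) / P(B) = (1/6) / (1/2) = 1/3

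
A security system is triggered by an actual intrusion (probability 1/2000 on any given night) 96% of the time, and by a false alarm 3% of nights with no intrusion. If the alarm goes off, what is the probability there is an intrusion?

Let D = the rare event, + = positive/flagged.
P(D) = 1/2000
P(+|D) = 96/100 = 24/25
P(+|D') = 3/100
P(+) = P(+|D)P(D) + P(+|D')P(D')
     = \frac{24}{25} × \frac{1}{2000} + \frac{3}{100} × \frac{1999}{2000}
     = \frac{6093}{200000}
P(D|+) = P(+|D)P(D)/P(+) = \frac{32}{2031}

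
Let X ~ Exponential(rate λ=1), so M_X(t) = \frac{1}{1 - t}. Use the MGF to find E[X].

To find E[X], compute M^(1)(0):
M^(1)(t) = \frac{1}{\left(1 - t\right)^{2}}
M^(1)(0) = 1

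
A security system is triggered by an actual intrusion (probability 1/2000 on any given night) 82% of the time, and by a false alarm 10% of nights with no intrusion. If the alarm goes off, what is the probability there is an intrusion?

Let D = the rare event, + = positive/flagged.
P(D) = 1/2000
P(+|D) = 82/100 = 41/50
P(+|D') = 10/100 = 1/10
P(+) = P(+|D)P(D) + P(+|D')P(D')
     = \frac{41}{50} × \frac{1}{2000} + \frac{1}{10} × \frac{1999}{2000}
     = \frac{2509}{25000}
P(D|+) = P(+|D)P(D)/P(+) = \frac{41}{10036}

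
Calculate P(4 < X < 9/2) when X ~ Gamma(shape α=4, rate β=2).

P(4 < X < 9/2) = ∫_{4}^{9/2} f(x) dx
where f(x) = \frac{8 x^{3} e^{- 2 x}}{3}
= \frac{-516 + 379 e}{3 e^{9}}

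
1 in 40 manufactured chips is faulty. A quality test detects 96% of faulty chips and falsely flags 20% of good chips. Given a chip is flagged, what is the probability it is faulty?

Let D = the rare event, + = positive/flagged.
P(D) = 1/40
P(+|D) = 96/100 = 24/25
P(+|D') = 20/100 = 1/5
P(+) = P(+|D)P(D) + P(+|D')P(D')
     = \frac{24}{25} × \frac{1}{40} + \frac{1}{5} × \frac{39}{40}
     = \frac{219}{1000}
P(D|+) = P(+|D)P(D)/P(+) = \frac{8}{73}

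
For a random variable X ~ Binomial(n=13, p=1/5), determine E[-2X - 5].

For X ~ Binomial(n=13, p=1/5):
E[X] = \frac{13}{5}
E[-2X - 5] = -2 × E[X] - 5 = - \frac{51}{5}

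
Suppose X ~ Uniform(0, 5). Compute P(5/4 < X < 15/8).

P(5/4 < X < 15/8) = ∫_{5/4}^{15/8} f(x) dx
where f(x) = \frac{1}{5}
= \frac{1}{8}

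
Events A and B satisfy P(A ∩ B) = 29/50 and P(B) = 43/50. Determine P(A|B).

P(A|B) = P(A ∩ B) / P(B)
= (29/50) / (43/50)
= 29/43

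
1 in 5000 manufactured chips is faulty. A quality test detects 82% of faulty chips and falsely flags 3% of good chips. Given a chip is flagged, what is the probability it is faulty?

Let D = the rare event, + = positive/flagged.
P(D) = 1/5000
P(+|D) = 82/100 = 41/50
P(+|D') = 3/100
P(+) = P(+|D)P(D) + P(+|D')P(D')
     = \frac{41}{50} × \frac{1}{5000} + \frac{3}{100} × \frac{4999}{5000}
     = \frac{15079}{500000}
P(D|+) = P(+|D)P(D)/P(+) = \frac{82}{15079}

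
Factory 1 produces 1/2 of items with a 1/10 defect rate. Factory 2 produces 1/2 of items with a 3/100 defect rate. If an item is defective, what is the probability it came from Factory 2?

Using Bayes' theorem:
P(F1) = 1/2, P(D|F1) = 1/10
P(F2) = 1/2, P(D|F2) = 3/100
P(D) = P(D|F1)P(F1) + P(D|F2)P(F2)
     = \frac{13}{200}
P(F2|D) = P(D|F2)P(F2) / P(D)
= \frac{3}{13}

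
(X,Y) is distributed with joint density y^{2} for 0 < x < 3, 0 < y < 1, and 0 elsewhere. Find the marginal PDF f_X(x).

f_X(x) = ∫_0^1 f(x,y) dy
= ∫_0^1 y^{2} dy
= \frac{1}{3} for 0 < x < 3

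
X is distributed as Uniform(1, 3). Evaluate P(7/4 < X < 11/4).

P(7/4 < X < 11/4) = ∫_{7/4}^{11/4} f(x) dx
where f(x) = \frac{1}{2}
= \frac{1}{2}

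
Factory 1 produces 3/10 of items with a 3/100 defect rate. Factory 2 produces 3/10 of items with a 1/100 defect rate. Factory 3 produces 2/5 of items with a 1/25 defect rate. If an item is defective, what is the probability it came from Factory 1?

Using Bayes' theorem:
P(F1) = 3/10, P(D|F1) = 3/100
P(F2) = 3/10, P(D|F2) = 1/100
P(F3) = 2/5, P(D|F3) = 1/25
P(D) = P(D|F1)P(F1) + P(D|F2)P(F2) + P(D|F3)P(F3)
     = \frac{7}{250}
P(F1|D) = P(D|F1)P(F1) / P(D)
= \frac{9}{28}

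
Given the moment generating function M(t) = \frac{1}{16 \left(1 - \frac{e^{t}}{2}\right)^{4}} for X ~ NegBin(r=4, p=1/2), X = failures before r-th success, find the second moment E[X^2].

To find E[X^2], compute M^(2)(0):
M^(1)(t) = \frac{e^{t}}{8 \left(1 - \frac{e^{t}}{2}\right)^{5}}
M^(2)(t) = \frac{e^{t}}{8 \left(1 - \frac{e^{t}}{2}\right)^{5}} + \frac{5 e^{2 t}}{16 \left(1 - \frac{e^{t}}{2}\right)^{6}}
M^(2)(0) = 24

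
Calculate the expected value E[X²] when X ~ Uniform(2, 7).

Using the identity E[X²] = Var(X) + (E[X])²:
E[X] = \frac{9}{2}
Var(X) = \frac{25}{12}
E[X²] = \frac{25}{12} + (\frac{9}{2})²
= \frac{67}{3}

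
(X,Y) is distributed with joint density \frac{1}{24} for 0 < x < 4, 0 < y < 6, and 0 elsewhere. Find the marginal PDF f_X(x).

f_X(x) = ∫_0^6 f(x,y) dy
= ∫_0^6 \frac{1}{24} dy
= \frac{1}{4} for 0 < x < 4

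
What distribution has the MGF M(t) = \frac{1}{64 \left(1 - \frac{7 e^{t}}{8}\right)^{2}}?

The MGF M(t) = \frac{1}{64 \left(1 - \frac{7 e^{t}}{8}\right)^{2}} is the standard form for the NegativeBinomial distribution.
Comparing with the known MGF formula identifies: NegBin(r=2, p=1/8), X = failures before r-th success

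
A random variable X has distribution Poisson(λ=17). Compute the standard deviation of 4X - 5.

For X ~ Poisson(λ=17):
Var(X) = 17
SD(X) = √(Var(X)) = √(17) = \sqrt{17}
SD(4X - 5) = |4| × SD(X) = 4 × \sqrt{17} = 4 \sqrt{17}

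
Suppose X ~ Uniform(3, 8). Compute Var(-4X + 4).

For X ~ Uniform(3, 8):
Var(X) = \frac{25}{12}
Var(-4X + 4) = (-4)² × Var(X) = 16 × \frac{25}{12} = \frac{100}{3}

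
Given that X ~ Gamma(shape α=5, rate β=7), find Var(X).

For X ~ Gamma(shape α=5, rate β=7):
Var(X) = \frac{5}{49}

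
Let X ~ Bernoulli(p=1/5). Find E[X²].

Using the identity E[X²] = Var(X) + (E[X])²:
E[X] = \frac{1}{5}
Var(X) = \frac{4}{25}
E[X²] = \frac{4}{25} + (\frac{1}{5})²
= \frac{1}{5}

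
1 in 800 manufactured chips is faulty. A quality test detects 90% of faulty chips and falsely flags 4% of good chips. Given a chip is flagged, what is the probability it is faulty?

Let D = the rare event, + = positive/flagged.
P(D) = 1/800
P(+|D) = 90/100 = 9/10
P(+|D') = 4/100 = 1/25
P(+) = P(+|D)P(D) + P(+|D')P(D')
     = \frac{9}{10} × \frac{1}{800} + \frac{1}{25} × \frac{799}{800}
     = \frac{1643}{40000}
P(D|+) = P(+|D)P(D)/P(+) = \frac{45}{1643}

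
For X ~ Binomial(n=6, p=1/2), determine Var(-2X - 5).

For X ~ Binomial(n=6, p=1/2):
Var(X) = \frac{3}{2}
Var(-2X - 5) = (-2)² × Var(X) = 4 × \frac{3}{2} = 6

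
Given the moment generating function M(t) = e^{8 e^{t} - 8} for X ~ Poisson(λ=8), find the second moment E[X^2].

To find E[X^2], compute M^(2)(0):
M^(1)(t) = 8 e^{t} e^{8 e^{t} - 8}
M^(2)(t) = 64 e^{2 t} e^{8 e^{t} - 8} + 8 e^{t} e^{8 e^{t} - 8}
M^(2)(0) = 72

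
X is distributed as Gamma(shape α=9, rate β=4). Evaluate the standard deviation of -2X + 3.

For X ~ Gamma(shape α=9, rate β=4):
Var(X) = \frac{9}{16}
SD(X) = √(Var(X)) = √(\frac{9}{16}) = \frac{3}{4}
SD(-2X + 3) = |-2| × SD(X) = 2 × \frac{3}{4} = \frac{3}{2}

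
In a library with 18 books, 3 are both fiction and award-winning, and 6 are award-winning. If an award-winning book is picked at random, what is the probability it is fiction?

P(A ∩ B) = 3/18 = 1/6
P(B) = 6/18 = 1/3
P(A|B) = P(A ∩ B) / P(B) = (1/6) / (1/3) = 1/2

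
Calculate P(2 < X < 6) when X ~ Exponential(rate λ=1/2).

P(2 < X < 6) = ∫_{2}^{6} f(x) dx
where f(x) = \frac{e^{- \frac{x}{2}}}{2}
= - \frac{1 - e^{2}}{e^{3}}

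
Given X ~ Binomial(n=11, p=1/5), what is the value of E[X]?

For X ~ Binomial(n=11, p=1/5), the expected value is:
E[X] = \frac{11}{5}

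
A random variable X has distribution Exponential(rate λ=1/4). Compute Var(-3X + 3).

For X ~ Exponential(rate λ=1/4):
Var(X) = 16
Var(-3X + 3) = (-3)² × Var(X) = 9 × 16 = 144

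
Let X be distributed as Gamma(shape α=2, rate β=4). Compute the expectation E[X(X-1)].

E[X(X-1)] = E[X² - X] = E[X²] - E[X]
E[X] = \frac{1}{2}
E[X²] = Var(X) + (E[X])² = \frac{1}{8} + (\frac{1}{2})² = \frac{3}{8}
E[X(X-1)] = \frac{3}{8} - \frac{1}{2} = - \frac{1}{8}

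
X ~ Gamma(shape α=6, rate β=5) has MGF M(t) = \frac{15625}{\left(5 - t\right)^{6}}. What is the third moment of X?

To find E[X^3], compute M^(3)(0):
M^(1)(t) = \frac{93750}{\left(5 - t\right)^{7}}
M^(2)(t) = \frac{656250}{\left(5 - t\right)^{8}}
M^(3)(t) = \frac{5250000}{\left(5 - t\right)^{9}}
M^(3)(0) = \frac{336}{125}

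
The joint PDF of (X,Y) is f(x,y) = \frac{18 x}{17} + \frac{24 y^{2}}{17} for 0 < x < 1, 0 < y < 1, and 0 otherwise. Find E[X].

E[X] = ∫_0^1 ∫_0^1 x × f(x,y) dy dx
= ∫_0^1 ∫_0^1 x × (\frac{18 x}{17} + \frac{24 y^{2}}{17}) dy dx
= \frac{10}{17}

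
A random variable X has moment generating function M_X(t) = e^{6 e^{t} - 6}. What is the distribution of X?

The MGF M(t) = e^{6 e^{t} - 6} is the standard form for the Poisson distribution.
Comparing with the known MGF formula identifies: Poisson(λ=6)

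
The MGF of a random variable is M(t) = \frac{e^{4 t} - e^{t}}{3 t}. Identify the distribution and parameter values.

The MGF M(t) = \frac{e^{4 t} - e^{t}}{3 t} is the standard form for the Uniform distribution.
Comparing with the known MGF formula identifies: Uniform(1, 4)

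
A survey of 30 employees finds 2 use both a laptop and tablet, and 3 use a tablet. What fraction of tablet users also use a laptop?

P(A ∩ B) = 2/30 = 1/15
P(B) = 3/30 = 1/10
P(A|B) = P(A ∩ B) / P(B) = (1/15) / (1/10) = 2/3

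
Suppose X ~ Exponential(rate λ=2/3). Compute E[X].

For X ~ Exponential(rate λ=2/3), the expected value is:
E[X] = \frac{3}{2}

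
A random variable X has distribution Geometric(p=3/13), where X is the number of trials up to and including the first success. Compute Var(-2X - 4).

For X ~ Geometric(p=3/13), where X is the number of trials up to and including the first success:
Var(X) = \frac{130}{9}
Var(-2X - 4) = (-2)² × Var(X) = 4 × \frac{130}{9} = \frac{520}{9}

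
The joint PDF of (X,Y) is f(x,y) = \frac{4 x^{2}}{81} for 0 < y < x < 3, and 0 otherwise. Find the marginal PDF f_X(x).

f_X(x) = ∫_0^x \frac{4 x^{2}}{81} dy = \frac{4 x^{3}}{81}
for 0 < x < 3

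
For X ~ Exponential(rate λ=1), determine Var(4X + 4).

For X ~ Exponential(rate λ=1):
Var(X) = 1
Var(4X + 4) = (4)² × Var(X) = 16 × 1 = 16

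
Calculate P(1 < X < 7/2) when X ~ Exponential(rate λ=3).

P(1 < X < 7/2) = ∫_{1}^{7/2} f(x) dx
where f(x) = 3 e^{- 3 x}
= - \frac{1}{e^{\frac{21}{2}}} + e^{-3}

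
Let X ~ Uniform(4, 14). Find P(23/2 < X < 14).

P(23/2 < X < 14) = ∫_{23/2}^{14} f(x) dx
where f(x) = \frac{1}{10}
= \frac{1}{4}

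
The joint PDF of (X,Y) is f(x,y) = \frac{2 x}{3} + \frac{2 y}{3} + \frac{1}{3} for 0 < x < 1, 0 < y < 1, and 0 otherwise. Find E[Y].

E[Y] = ∫_0^1 ∫_0^1 y × f(x,y) dx dy
= \frac{5}{9}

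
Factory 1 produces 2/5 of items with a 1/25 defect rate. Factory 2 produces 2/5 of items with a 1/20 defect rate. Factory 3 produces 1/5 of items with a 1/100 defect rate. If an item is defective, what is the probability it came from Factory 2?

Using Bayes' theorem:
P(F1) = 2/5, P(D|F1) = 1/25
P(F2) = 2/5, P(D|F2) = 1/20
P(F3) = 1/5, P(D|F3) = 1/100
P(D) = P(D|F1)P(F1) + P(D|F2)P(F2) + P(D|F3)P(F3)
     = \frac{19}{500}
P(F2|D) = P(D|F2)P(F2) / P(D)
= \frac{10}{19}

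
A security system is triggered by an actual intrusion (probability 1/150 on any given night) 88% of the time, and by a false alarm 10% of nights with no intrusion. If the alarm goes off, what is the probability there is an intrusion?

Let D = the rare event, + = positive/flagged.
P(D) = 1/150
P(+|D) = 88/100 = 22/25
P(+|D') = 10/100 = 1/10
P(+) = P(+|D)P(D) + P(+|D')P(D')
     = \frac{22}{25} × \frac{1}{150} + \frac{1}{10} × \frac{149}{150}
     = \frac{263}{2500}
P(D|+) = P(+|D)P(D)/P(+) = \frac{44}{789}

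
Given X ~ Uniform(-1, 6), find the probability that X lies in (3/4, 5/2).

P(3/4 < X < 5/2) = ∫_{3/4}^{5/2} f(x) dx
where f(x) = \frac{1}{7}
= \frac{1}{4}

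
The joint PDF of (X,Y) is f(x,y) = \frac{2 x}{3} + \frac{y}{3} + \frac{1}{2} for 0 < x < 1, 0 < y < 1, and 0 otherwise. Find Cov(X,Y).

E[XY] = ∫∫ xy × f(x,y) dx dy = \frac{7}{24}
E[X] = \frac{5}{9}
E[Y] = \frac{19}{36}
Cov(X,Y) = E[XY] - E[X]E[Y] = - \frac{1}{648}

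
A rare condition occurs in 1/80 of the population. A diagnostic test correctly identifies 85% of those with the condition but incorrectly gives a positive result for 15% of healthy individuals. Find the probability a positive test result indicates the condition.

Let D = the rare event, + = positive/flagged.
P(D) = 1/80
P(+|D) = 85/100 = 17/20
P(+|D') = 15/100 = 3/20
P(+) = P(+|D)P(D) + P(+|D')P(D')
     = \frac{17}{20} × \frac{1}{80} + \frac{3}{20} × \frac{79}{80}
     = \frac{127}{800}
P(D|+) = P(+|D)P(D)/P(+) = \frac{17}{254}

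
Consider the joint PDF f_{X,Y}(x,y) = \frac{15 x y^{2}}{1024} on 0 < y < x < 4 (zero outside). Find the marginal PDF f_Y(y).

f_Y(y) = ∫_y^4 \frac{15 x y^{2}}{1024} dx = \frac{15 y^{2} \left(16 - y^{2}\right)}{2048}
for 0 < y < 4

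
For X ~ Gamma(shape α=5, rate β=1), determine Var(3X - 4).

For X ~ Gamma(shape α=5, rate β=1):
Var(X) = 5
Var(3X - 4) = (3)² × Var(X) = 9 × 5 = 45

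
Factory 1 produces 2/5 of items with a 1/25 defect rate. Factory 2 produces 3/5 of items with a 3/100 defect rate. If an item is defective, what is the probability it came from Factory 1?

Using Bayes' theorem:
P(F1) = 2/5, P(D|F1) = 1/25
P(F2) = 3/5, P(D|F2) = 3/100
P(D) = P(D|F1)P(F1) + P(D|F2)P(F2)
     = \frac{17}{500}
P(F1|D) = P(D|F1)P(F1) / P(D)
= \frac{8}{17}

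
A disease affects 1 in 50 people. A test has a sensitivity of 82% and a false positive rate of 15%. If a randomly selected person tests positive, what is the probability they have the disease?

Let D = the rare event, + = positive/flagged.
P(D) = 1/50
P(+|D) = 82/100 = 41/50
P(+|D') = 15/100 = 3/20
P(+) = P(+|D)P(D) + P(+|D')P(D')
     = \frac{41}{50} × \frac{1}{50} + \frac{3}{20} × \frac{49}{50}
     = \frac{817}{5000}
P(D|+) = P(+|D)P(D)/P(+) = \frac{82}{817}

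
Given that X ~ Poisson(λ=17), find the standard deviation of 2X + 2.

For X ~ Poisson(λ=17):
Var(X) = 17
SD(X) = √(Var(X)) = √(17) = \sqrt{17}
SD(2X + 2) = |2| × SD(X) = 2 × \sqrt{17} = 2 \sqrt{17}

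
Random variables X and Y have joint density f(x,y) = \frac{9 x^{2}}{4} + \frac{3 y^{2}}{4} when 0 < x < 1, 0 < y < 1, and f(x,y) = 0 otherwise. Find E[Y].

E[Y] = ∫_0^1 ∫_0^1 y × f(x,y) dx dy
= \frac{9}{16}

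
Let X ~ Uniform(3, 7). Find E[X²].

Using the identity E[X²] = Var(X) + (E[X])²:
E[X] = 5
Var(X) = \frac{4}{3}
E[X²] = \frac{4}{3} + (5)²
= \frac{79}{3}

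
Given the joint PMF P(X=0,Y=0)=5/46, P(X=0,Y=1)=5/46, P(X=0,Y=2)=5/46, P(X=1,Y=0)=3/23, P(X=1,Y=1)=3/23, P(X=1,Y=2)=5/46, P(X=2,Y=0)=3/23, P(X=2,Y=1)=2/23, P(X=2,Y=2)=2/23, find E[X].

First find marginal of X:
P(X=0) = 15/46
P(X=1) = 17/46
P(X=2) = 7/23
E[X] = 0 × 15/46 + 1 × 17/46 + 2 × 7/23 = 45/46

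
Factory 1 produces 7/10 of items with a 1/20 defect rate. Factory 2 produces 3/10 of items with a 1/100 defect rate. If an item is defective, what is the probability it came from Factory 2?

Using Bayes' theorem:
P(F1) = 7/10, P(D|F1) = 1/20
P(F2) = 3/10, P(D|F2) = 1/100
P(D) = P(D|F1)P(F1) + P(D|F2)P(F2)
     = \frac{19}{500}
P(F2|D) = P(D|F2)P(F2) / P(D)
= \frac{3}{38}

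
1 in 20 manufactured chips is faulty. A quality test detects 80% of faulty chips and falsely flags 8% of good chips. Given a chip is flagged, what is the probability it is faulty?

Let D = the rare event, + = positive/flagged.
P(D) = 1/20
P(+|D) = 80/100 = 4/5
P(+|D') = 8/100 = 2/25
P(+) = P(+|D)P(D) + P(+|D')P(D')
     = \frac{4}{5} × \frac{1}{20} + \frac{2}{25} × \frac{19}{20}
     = \frac{29}{250}
P(D|+) = P(+|D)P(D)/P(+) = \frac{10}{29}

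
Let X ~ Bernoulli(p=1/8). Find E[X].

For X ~ Bernoulli(p=1/8), the expected value is:
E[X] = \frac{1}{8}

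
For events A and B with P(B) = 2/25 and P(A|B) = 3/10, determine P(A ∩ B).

By definition, P(A|B) = P(A ∩ B) / P(B)
So P(A ∩ B) = P(A|B) × P(B)
= 3/10 × 2/25
= 3/125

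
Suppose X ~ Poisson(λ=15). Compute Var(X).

For X ~ Poisson(λ=15):
Var(X) = 15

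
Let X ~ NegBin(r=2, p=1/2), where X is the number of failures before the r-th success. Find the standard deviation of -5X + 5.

For X ~ NegBin(r=2, p=1/2), where X is the number of failures before the r-th success:
Var(X) = 4
SD(X) = √(Var(X)) = √(4) = 2
SD(-5X + 5) = |-5| × SD(X) = 5 × 2 = 10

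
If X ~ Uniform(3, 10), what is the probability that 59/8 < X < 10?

P(59/8 < X < 10) = ∫_{59/8}^{10} f(x) dx
where f(x) = \frac{1}{7}
= \frac{3}{8}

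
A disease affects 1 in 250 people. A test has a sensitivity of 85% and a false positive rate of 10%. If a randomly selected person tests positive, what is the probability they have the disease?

Let D = the rare event, + = positive/flagged.
P(D) = 1/250
P(+|D) = 85/100 = 17/20
P(+|D') = 10/100 = 1/10
P(+) = P(+|D)P(D) + P(+|D')P(D')
     = \frac{17}{20} × \frac{1}{250} + \frac{1}{10} × \frac{249}{250}
     = \frac{103}{1000}
P(D|+) = P(+|D)P(D)/P(+) = \frac{17}{515}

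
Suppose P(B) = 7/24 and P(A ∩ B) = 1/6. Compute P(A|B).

P(A|B) = P(A ∩ B) / P(B)
= (1/6) / (7/24)
= 4/7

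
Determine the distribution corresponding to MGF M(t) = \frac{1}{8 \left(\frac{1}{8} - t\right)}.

The MGF M(t) = \frac{1}{8 \left(\frac{1}{8} - t\right)} is the standard form for the Exponential distribution.
Comparing with the known MGF formula identifies: Exponential(rate λ=1/8)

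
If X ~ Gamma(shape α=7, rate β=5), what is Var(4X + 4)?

For X ~ Gamma(shape α=7, rate β=5):
Var(X) = \frac{7}{25}
Var(4X + 4) = (4)² × Var(X) = 16 × \frac{7}{25} = \frac{112}{25}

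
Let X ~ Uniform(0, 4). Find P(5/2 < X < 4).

P(5/2 < X < 4) = ∫_{5/2}^{4} f(x) dx
where f(x) = \frac{1}{4}
= \frac{3}{8}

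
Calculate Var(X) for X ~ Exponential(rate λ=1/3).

For X ~ Exponential(rate λ=1/3):
Var(X) = 9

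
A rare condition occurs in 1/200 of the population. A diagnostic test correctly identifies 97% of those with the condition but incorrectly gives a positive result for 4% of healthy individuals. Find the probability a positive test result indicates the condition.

Let D = the rare event, + = positive/flagged.
P(D) = 1/200
P(+|D) = 97/100
P(+|D') = 4/100 = 1/25
P(+) = P(+|D)P(D) + P(+|D')P(D')
     = \frac{97}{100} × \frac{1}{200} + \frac{1}{25} × \frac{199}{200}
     = \frac{893}{20000}
P(D|+) = P(+|D)P(D)/P(+) = \frac{97}{893}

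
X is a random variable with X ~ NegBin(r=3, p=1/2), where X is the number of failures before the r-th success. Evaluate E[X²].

Using the identity E[X²] = Var(X) + (E[X])²:
E[X] = 3
Var(X) = 6
E[X²] = 6 + (3)²
= 15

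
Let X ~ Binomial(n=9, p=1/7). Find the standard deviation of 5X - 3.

For X ~ Binomial(n=9, p=1/7):
Var(X) = \frac{54}{49}
SD(X) = √(Var(X)) = √(\frac{54}{49}) = \frac{3 \sqrt{6}}{7}
SD(5X - 3) = |5| × SD(X) = 5 × \frac{3 \sqrt{6}}{7} = \frac{15 \sqrt{6}}{7}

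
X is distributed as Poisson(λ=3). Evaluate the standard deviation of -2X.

For X ~ Poisson(λ=3):
Var(X) = 3
SD(X) = √(Var(X)) = √(3) = \sqrt{3}
SD(-2X) = |-2| × SD(X) = 2 × \sqrt{3} = 2 \sqrt{3}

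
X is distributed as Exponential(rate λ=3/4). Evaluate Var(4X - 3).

For X ~ Exponential(rate λ=3/4):
Var(X) = \frac{16}{9}
Var(4X - 3) = (4)² × Var(X) = 16 × \frac{16}{9} = \frac{256}{9}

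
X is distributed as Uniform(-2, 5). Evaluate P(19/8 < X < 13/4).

P(19/8 < X < 13/4) = ∫_{19/8}^{13/4} f(x) dx
where f(x) = \frac{1}{7}
= \frac{1}{8}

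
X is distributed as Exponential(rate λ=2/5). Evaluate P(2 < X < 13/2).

P(2 < X < 13/2) = ∫_{2}^{13/2} f(x) dx
where f(x) = \frac{2 e^{- \frac{2 x}{5}}}{5}
= - \frac{1 - e^{\frac{9}{5}}}{e^{\frac{13}{5}}}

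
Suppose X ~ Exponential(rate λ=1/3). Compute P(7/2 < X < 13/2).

P(7/2 < X < 13/2) = ∫_{7/2}^{13/2} f(x) dx
where f(x) = \frac{e^{- \frac{x}{3}}}{3}
= - \frac{1 - e}{e^{\frac{13}{6}}}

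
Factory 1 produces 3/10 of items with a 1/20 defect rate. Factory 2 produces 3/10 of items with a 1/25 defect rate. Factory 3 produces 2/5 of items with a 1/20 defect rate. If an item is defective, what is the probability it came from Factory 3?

Using Bayes' theorem:
P(F1) = 3/10, P(D|F1) = 1/20
P(F2) = 3/10, P(D|F2) = 1/25
P(F3) = 2/5, P(D|F3) = 1/20
P(D) = P(D|F1)P(F1) + P(D|F2)P(F2) + P(D|F3)P(F3)
     = \frac{47}{1000}
P(F3|D) = P(D|F3)P(F3) / P(D)
= \frac{20}{47}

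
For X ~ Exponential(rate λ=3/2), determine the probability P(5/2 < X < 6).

P(5/2 < X < 6) = ∫_{5/2}^{6} f(x) dx
where f(x) = \frac{3 e^{- \frac{3 x}{2}}}{2}
= - \frac{1}{e^{9}} + e^{- \frac{15}{4}}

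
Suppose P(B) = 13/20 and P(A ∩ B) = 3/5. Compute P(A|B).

P(A|B) = P(A ∩ B) / P(B)
= (3/5) / (13/20)
= 12/13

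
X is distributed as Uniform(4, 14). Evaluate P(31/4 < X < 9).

P(31/4 < X < 9) = ∫_{31/4}^{9} f(x) dx
where f(x) = \frac{1}{10}
= \frac{1}{8}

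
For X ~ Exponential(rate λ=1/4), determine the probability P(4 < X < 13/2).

P(4 < X < 13/2) = ∫_{4}^{13/2} f(x) dx
where f(x) = \frac{e^{- \frac{x}{4}}}{4}
= - \frac{1}{e^{\frac{13}{8}}} + e^{-1}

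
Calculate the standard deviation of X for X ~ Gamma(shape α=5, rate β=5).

For X ~ Gamma(shape α=5, rate β=5):
Var(X) = \frac{1}{5}
SD(X) = √(Var(X)) = √(\frac{1}{5}) = \frac{\sqrt{5}}{5}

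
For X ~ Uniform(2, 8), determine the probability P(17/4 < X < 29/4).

P(17/4 < X < 29/4) = ∫_{17/4}^{29/4} f(x) dx
where f(x) = \frac{1}{6}
= \frac{1}{2}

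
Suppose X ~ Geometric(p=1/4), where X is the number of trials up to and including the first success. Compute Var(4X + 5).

For X ~ Geometric(p=1/4), where X is the number of trials up to and including the first success:
Var(X) = 12
Var(4X + 5) = (4)² × Var(X) = 16 × 12 = 192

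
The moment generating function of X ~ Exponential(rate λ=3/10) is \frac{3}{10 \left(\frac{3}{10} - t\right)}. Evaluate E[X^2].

To find E[X^2], compute M^(2)(0):
M^(1)(t) = \frac{3}{10 \left(\frac{3}{10} - t\right)^{2}}
M^(2)(t) = \frac{3}{5 \left(\frac{3}{10} - t\right)^{3}}
M^(2)(0) = \frac{200}{9}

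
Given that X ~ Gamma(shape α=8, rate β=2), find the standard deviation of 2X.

For X ~ Gamma(shape α=8, rate β=2):
Var(X) = 2
SD(X) = √(Var(X)) = √(2) = \sqrt{2}
SD(2X) = |2| × SD(X) = 2 × \sqrt{2} = 2 \sqrt{2}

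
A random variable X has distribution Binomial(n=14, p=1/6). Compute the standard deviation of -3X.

For X ~ Binomial(n=14, p=1/6):
Var(X) = \frac{35}{18}
SD(X) = √(Var(X)) = √(\frac{35}{18}) = \frac{\sqrt{70}}{6}
SD(-3X) = |-3| × SD(X) = 3 × \frac{\sqrt{70}}{6} = \frac{\sqrt{70}}{2}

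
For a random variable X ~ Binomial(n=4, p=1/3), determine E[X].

For X ~ Binomial(n=4, p=1/3), the expected value is:
E[X] = \frac{4}{3}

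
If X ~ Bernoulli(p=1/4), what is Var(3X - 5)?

For X ~ Bernoulli(p=1/4):
Var(X) = \frac{3}{16}
Var(3X - 5) = (3)² × Var(X) = 9 × \frac{3}{16} = \frac{27}{16}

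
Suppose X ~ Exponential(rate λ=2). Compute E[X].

For X ~ Exponential(rate λ=2), the expected value is:
E[X] = \frac{1}{2}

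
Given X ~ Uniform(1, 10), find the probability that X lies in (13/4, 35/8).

P(13/4 < X < 35/8) = ∫_{13/4}^{35/8} f(x) dx
where f(x) = \frac{1}{9}
= \frac{1}{8}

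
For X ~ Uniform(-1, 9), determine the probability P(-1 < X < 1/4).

P(-1 < X < 1/4) = ∫_{-1}^{1/4} f(x) dx
where f(x) = \frac{1}{10}
= \frac{1}{8}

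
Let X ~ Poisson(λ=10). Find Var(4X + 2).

For X ~ Poisson(λ=10):
Var(X) = 10
Var(4X + 2) = (4)² × Var(X) = 16 × 10 = 160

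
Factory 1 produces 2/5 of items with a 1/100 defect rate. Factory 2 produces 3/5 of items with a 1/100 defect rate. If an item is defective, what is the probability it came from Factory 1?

Using Bayes' theorem:
P(F1) = 2/5, P(D|F1) = 1/100
P(F2) = 3/5, P(D|F2) = 1/100
P(D) = P(D|F1)P(F1) + P(D|F2)P(F2)
     = \frac{1}{100}
P(F1|D) = P(D|F1)P(F1) / P(D)
= \frac{2}{5}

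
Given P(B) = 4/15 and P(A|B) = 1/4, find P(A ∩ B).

By definition, P(A|B) = P(A ∩ B) / P(B)
So P(A ∩ B) = P(A|B) × P(B)
= 1/4 × 4/15
= 1/15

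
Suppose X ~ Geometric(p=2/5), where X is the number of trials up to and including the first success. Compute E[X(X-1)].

E[X(X-1)] = E[X² - X] = E[X²] - E[X]
E[X] = \frac{5}{2}
E[X²] = Var(X) + (E[X])² = \frac{15}{4} + (\frac{5}{2})² = 10
E[X(X-1)] = 10 - \frac{5}{2} = \frac{15}{2}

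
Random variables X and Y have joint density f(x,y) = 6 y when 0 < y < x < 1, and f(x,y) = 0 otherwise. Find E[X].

f_X(x) = ∫_0^x 6 y dy = 3 x^{2}
E[X] = ∫_0^1 x × (3 x^{2}) dx = \frac{3}{4}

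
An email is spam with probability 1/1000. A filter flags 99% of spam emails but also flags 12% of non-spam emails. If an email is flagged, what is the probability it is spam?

Let D = the rare event, + = positive/flagged.
P(D) = 1/1000
P(+|D) = 99/100
P(+|D') = 12/100 = 3/25
P(+) = P(+|D)P(D) + P(+|D')P(D')
     = \frac{99}{100} × \frac{1}{1000} + \frac{3}{25} × \frac{999}{1000}
     = \frac{12087}{100000}
P(D|+) = P(+|D)P(D)/P(+) = \frac{11}{1343}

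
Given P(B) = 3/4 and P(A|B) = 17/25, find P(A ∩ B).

By definition, P(A|B) = P(A ∩ B) / P(B)
So P(A ∩ B) = P(A|B) × P(B)
= 17/25 × 3/4
= 51/100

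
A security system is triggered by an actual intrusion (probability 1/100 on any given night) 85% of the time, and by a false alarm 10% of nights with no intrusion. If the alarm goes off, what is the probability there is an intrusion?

Let D = the rare event, + = positive/flagged.
P(D) = 1/100
P(+|D) = 85/100 = 17/20
P(+|D') = 10/100 = 1/10
P(+) = P(+|D)P(D) + P(+|D')P(D')
     = \frac{17}{20} × \frac{1}{100} + \frac{1}{10} × \frac{99}{100}
     = \frac{43}{400}
P(D|+) = P(+|D)P(D)/P(+) = \frac{17}{215}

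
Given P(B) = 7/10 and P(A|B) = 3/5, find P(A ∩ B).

By definition, P(A|B) = P(A ∩ B) / P(B)
So P(A ∩ B) = P(A|B) × P(B)
= 3/5 × 7/10
= 21/50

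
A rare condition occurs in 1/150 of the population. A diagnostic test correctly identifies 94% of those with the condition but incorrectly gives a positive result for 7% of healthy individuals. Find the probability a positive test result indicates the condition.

Let D = the rare event, + = positive/flagged.
P(D) = 1/150
P(+|D) = 94/100 = 47/50
P(+|D') = 7/100
P(+) = P(+|D)P(D) + P(+|D')P(D')
     = \frac{47}{50} × \frac{1}{150} + \frac{7}{100} × \frac{149}{150}
     = \frac{379}{5000}
P(D|+) = P(+|D)P(D)/P(+) = \frac{94}{1137}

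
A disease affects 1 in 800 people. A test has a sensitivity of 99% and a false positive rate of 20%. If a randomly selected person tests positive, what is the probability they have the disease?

Let D = the rare event, + = positive/flagged.
P(D) = 1/800
P(+|D) = 99/100
P(+|D') = 20/100 = 1/5
P(+) = P(+|D)P(D) + P(+|D')P(D')
     = \frac{99}{100} × \frac{1}{800} + \frac{1}{5} × \frac{799}{800}
     = \frac{16079}{80000}
P(D|+) = P(+|D)P(D)/P(+) = \frac{99}{16079}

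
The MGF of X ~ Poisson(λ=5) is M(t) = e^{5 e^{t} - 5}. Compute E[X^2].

To find E[X^2], compute M^(2)(0):
M^(1)(t) = 5 e^{t} e^{5 e^{t} - 5}
M^(2)(t) = 25 e^{2 t} e^{5 e^{t} - 5} + 5 e^{t} e^{5 e^{t} - 5}
M^(2)(0) = 30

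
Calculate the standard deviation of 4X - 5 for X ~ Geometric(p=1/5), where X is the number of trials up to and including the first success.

For X ~ Geometric(p=1/5), where X is the number of trials up to and including the first success:
Var(X) = 20
SD(X) = √(Var(X)) = √(20) = 2 \sqrt{5}
SD(4X - 5) = |4| × SD(X) = 4 × 2 \sqrt{5} = 8 \sqrt{5}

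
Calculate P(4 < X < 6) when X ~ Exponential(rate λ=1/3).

P(4 < X < 6) = ∫_{4}^{6} f(x) dx
where f(x) = \frac{e^{- \frac{x}{3}}}{3}
= - \frac{1}{e^{2}} + e^{- \frac{4}{3}}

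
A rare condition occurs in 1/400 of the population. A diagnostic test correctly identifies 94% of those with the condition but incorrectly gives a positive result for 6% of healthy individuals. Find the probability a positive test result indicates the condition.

Let D = the rare event, + = positive/flagged.
P(D) = 1/400
P(+|D) = 94/100 = 47/50
P(+|D') = 6/100 = 3/50
P(+) = P(+|D)P(D) + P(+|D')P(D')
     = \frac{47}{50} × \frac{1}{400} + \frac{3}{50} × \frac{399}{400}
     = \frac{311}{5000}
P(D|+) = P(+|D)P(D)/P(+) = \frac{47}{1244}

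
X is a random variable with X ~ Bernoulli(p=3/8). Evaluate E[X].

For X ~ Bernoulli(p=3/8), the expected value is:
E[X] = \frac{3}{8}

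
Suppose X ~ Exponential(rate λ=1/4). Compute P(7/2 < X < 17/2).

P(7/2 < X < 17/2) = ∫_{7/2}^{17/2} f(x) dx
where f(x) = \frac{e^{- \frac{x}{4}}}{4}
= - \frac{1 - e^{\frac{5}{4}}}{e^{\frac{17}{8}}}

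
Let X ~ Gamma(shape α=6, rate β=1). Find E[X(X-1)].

E[X(X-1)] = E[X² - X] = E[X²] - E[X]
E[X] = 6
E[X²] = Var(X) + (E[X])² = 6 + (6)² = 42
E[X(X-1)] = 42 - 6 = 36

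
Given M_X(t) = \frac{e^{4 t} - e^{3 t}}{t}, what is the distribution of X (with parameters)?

The MGF M(t) = \frac{e^{4 t} - e^{3 t}}{t} is the standard form for the Uniform distribution.
Comparing with the known MGF formula identifies: Uniform(3, 4)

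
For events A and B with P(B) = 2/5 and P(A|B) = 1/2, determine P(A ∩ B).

By definition, P(A|B) = P(A ∩ B) / P(B)
So P(A ∩ B) = P(A|B) × P(B)
= 1/2 × 2/5
= 1/5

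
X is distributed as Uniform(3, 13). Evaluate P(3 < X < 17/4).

P(3 < X < 17/4) = ∫_{3}^{17/4} f(x) dx
where f(x) = \frac{1}{10}
= \frac{1}{8}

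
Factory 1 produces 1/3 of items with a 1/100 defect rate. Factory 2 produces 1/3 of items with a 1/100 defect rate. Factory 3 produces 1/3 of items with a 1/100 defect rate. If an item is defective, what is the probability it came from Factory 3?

Using Bayes' theorem:
P(F1) = 1/3, P(D|F1) = 1/100
P(F2) = 1/3, P(D|F2) = 1/100
P(F3) = 1/3, P(D|F3) = 1/100
P(D) = P(D|F1)P(F1) + P(D|F2)P(F2) + P(D|F3)P(F3)
     = \frac{1}{100}
P(F3|D) = P(D|F3)P(F3) / P(D)
= \frac{1}{3}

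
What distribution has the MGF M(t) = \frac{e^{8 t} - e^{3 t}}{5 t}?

The MGF M(t) = \frac{e^{8 t} - e^{3 t}}{5 t} is the standard form for the Uniform distribution.
Comparing with the known MGF formula identifies: Uniform(3, 8)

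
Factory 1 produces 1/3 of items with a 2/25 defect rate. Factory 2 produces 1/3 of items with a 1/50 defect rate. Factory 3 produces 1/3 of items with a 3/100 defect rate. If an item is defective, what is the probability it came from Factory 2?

Using Bayes' theorem:
P(F1) = 1/3, P(D|F1) = 2/25
P(F2) = 1/3, P(D|F2) = 1/50
P(F3) = 1/3, P(D|F3) = 3/100
P(D) = P(D|F1)P(F1) + P(D|F2)P(F2) + P(D|F3)P(F3)
     = \frac{13}{300}
P(F2|D) = P(D|F2)P(F2) / P(D)
= \frac{2}{13}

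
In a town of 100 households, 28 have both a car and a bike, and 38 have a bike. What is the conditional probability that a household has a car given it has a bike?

P(A ∩ B) = 28/100 = 7/25
P(B) = 38/100 = 19/50
P(A|B) = P(A ∩ B) / P(B) = (7/25) / (19/50) = 14/19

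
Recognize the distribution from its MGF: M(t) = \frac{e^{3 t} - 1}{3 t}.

The MGF M(t) = \frac{e^{3 t} - 1}{3 t} is the standard form for the Uniform distribution.
Comparing with the known MGF formula identifies: Uniform(0, 3)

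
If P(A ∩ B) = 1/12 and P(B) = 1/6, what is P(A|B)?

P(A|B) = P(A ∩ B) / P(B)
= (1/12) / (1/6)
= 1/2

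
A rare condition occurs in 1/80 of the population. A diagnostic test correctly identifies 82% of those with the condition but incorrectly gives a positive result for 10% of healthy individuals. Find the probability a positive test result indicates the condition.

Let D = the rare event, + = positive/flagged.
P(D) = 1/80
P(+|D) = 82/100 = 41/50
P(+|D') = 10/100 = 1/10
P(+) = P(+|D)P(D) + P(+|D')P(D')
     = \frac{41}{50} × \frac{1}{80} + \frac{1}{10} × \frac{79}{80}
     = \frac{109}{1000}
P(D|+) = P(+|D)P(D)/P(+) = \frac{41}{436}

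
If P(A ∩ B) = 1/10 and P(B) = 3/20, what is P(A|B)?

P(A|B) = P(A ∩ B) / P(B)
= (1/10) / (3/20)
= 2/3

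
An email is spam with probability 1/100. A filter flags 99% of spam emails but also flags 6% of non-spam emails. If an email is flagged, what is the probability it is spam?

Let D = the rare event, + = positive/flagged.
P(D) = 1/100
P(+|D) = 99/100
P(+|D') = 6/100 = 3/50
P(+) = P(+|D)P(D) + P(+|D')P(D')
     = \frac{99}{100} × \frac{1}{100} + \frac{3}{50} × \frac{99}{100}
     = \frac{693}{10000}
P(D|+) = P(+|D)P(D)/P(+) = \frac{1}{7}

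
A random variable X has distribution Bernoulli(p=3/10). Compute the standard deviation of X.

For X ~ Bernoulli(p=3/10):
Var(X) = \frac{21}{100}
SD(X) = √(Var(X)) = √(\frac{21}{100}) = \frac{\sqrt{21}}{10}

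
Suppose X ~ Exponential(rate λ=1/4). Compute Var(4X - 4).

For X ~ Exponential(rate λ=1/4):
Var(X) = 16
Var(4X - 4) = (4)² × Var(X) = 16 × 16 = 256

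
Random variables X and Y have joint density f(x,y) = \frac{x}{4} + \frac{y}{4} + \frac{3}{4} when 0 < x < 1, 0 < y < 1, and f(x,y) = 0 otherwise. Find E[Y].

E[Y] = ∫_0^1 ∫_0^1 y × f(x,y) dx dy
= \frac{25}{48}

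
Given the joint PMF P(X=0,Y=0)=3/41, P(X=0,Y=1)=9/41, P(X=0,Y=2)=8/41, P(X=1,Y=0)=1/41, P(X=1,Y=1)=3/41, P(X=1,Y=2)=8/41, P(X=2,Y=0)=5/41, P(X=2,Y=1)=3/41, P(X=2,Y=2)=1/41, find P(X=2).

P(X=2) = P(X=2,Y=0) + P(X=2,Y=1) + P(X=2,Y=2)
= 5/41 + 3/41 + 1/41
= 9/41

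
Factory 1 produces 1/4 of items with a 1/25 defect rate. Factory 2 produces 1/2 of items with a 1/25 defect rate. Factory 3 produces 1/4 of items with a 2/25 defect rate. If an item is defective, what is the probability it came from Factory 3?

Using Bayes' theorem:
P(F1) = 1/4, P(D|F1) = 1/25
P(F2) = 1/2, P(D|F2) = 1/25
P(F3) = 1/4, P(D|F3) = 2/25
P(D) = P(D|F1)P(F1) + P(D|F2)P(F2) + P(D|F3)P(F3)
     = \frac{1}{20}
P(F3|D) = P(D|F3)P(F3) / P(D)
= \frac{2}{5}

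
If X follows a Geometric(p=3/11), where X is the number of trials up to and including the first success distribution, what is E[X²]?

Using the identity E[X²] = Var(X) + (E[X])²:
E[X] = \frac{11}{3}
Var(X) = \frac{88}{9}
E[X²] = \frac{88}{9} + (\frac{11}{3})²
= \frac{209}{9}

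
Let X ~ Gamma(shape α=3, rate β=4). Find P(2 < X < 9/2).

P(2 < X < 9/2) = ∫_{2}^{9/2} f(x) dx
where f(x) = 32 x^{2} e^{- 4 x}
= \frac{-181 + 41 e^{10}}{e^{18}}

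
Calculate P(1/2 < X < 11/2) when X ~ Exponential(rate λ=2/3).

P(1/2 < X < 11/2) = ∫_{1/2}^{11/2} f(x) dx
where f(x) = \frac{2 e^{- \frac{2 x}{3}}}{3}
= - \frac{1 - e^{\frac{10}{3}}}{e^{\frac{11}{3}}}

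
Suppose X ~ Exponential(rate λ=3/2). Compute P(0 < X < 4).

P(0 < X < 4) = ∫_{0}^{4} f(x) dx
where f(x) = \frac{3 e^{- \frac{3 x}{2}}}{2}
= 1 - e^{-6}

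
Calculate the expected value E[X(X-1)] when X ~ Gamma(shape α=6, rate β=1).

E[X(X-1)] = E[X² - X] = E[X²] - E[X]
E[X] = 6
E[X²] = Var(X) + (E[X])² = 6 + (6)² = 42
E[X(X-1)] = 42 - 6 = 36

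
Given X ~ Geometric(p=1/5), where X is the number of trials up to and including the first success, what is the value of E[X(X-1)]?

E[X(X-1)] = E[X² - X] = E[X²] - E[X]
E[X] = 5
E[X²] = Var(X) + (E[X])² = 20 + (5)² = 45
E[X(X-1)] = 45 - 5 = 40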